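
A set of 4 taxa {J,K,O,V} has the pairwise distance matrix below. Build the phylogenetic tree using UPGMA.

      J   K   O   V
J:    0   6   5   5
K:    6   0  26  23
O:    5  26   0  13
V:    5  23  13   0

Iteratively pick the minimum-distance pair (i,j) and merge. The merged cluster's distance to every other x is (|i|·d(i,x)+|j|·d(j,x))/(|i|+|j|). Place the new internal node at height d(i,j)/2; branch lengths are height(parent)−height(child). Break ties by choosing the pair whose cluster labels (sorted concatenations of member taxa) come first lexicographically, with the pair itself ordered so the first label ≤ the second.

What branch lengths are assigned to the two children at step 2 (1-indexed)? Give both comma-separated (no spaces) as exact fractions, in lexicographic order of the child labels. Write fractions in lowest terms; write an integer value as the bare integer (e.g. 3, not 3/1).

2,9/2

1. join J+O (d=5) ⇒ JO; edges |J|=5/2, |O|=5/2
  updated: d(JO,K)=16, d(JO,V)=9
2. join JO+V (d=9) ⇒ JOV; edges |JO|=2, |V|=9/2
  updated: d(JOV,K)=55/3
3. join JOV+K (d=55/3) ⇒ JKOV; edges |JOV|=14/3, |K|=55/6
final tree: (((J:5/2,O:5/2):2,V:9/2):14/3,K:55/6)
total length: 76/3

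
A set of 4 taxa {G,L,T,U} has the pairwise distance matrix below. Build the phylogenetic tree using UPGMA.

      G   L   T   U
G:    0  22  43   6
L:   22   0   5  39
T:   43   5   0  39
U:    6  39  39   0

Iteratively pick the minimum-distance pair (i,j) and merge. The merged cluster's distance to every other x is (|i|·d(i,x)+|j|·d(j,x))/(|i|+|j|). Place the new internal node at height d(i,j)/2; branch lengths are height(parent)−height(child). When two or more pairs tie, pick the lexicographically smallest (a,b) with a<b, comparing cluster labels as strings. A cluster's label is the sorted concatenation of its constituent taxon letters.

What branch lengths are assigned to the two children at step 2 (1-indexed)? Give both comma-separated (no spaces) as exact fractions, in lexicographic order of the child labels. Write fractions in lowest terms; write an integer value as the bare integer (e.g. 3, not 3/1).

1. join L+T (d=5) ⇒ LT; edges |L|=5/2, |T|=5/2
  updated: d(G,LT)=65/2, d(LT,U)=39
2. join G+U (d=6) ⇒ GU; edges |G|=3, |U|=3
  updated: d(GU,LT)=143/4
3. join GU+LT (d=143/4) ⇒ GLTU; edges |GU|=119/8, |LT|=123/8
final tree: ((G:3,U:3):119/8,(L:5/2,T:5/2):123/8)
total length: 165/4

3,3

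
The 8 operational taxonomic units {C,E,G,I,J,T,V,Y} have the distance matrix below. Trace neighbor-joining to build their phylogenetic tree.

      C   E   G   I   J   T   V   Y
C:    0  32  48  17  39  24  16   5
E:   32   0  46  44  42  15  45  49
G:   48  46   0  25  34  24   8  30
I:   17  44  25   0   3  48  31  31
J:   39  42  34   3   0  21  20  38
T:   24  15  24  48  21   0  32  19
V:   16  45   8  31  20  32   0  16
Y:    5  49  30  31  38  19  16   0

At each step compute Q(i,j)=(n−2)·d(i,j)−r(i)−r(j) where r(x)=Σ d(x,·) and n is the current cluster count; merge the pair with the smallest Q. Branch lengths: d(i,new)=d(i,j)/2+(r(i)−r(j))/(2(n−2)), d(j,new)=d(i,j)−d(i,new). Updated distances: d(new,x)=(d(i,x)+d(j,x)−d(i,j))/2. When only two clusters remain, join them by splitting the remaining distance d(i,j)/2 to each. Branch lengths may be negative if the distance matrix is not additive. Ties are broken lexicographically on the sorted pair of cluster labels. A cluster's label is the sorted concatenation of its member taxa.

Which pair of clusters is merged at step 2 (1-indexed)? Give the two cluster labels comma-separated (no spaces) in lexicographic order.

step 1: merge (I,J) at d=3, Q=-378; branch lengths I→5/3, J→4/3; new cluster IJ
  updated: d(C,IJ)=53/2, d(E,IJ)=83/2, d(G,IJ)=28, d(IJ,T)=33, d(IJ,V)=24, d(IJ,Y)=33
step 2: merge (E,T) at d=15, Q=-601/2; branch lengths E→313/20, T→-13/20; new cluster ET
  updated: d(C,ET)=41/2, d(ET,G)=55/2, d(ET,IJ)=119/4, d(ET,V)=31, d(ET,Y)=53/2
step 3: merge (C,Y) at d=5, Q=-413/2; branch lengths C→51/16, Y→29/16; new cluster CY
  updated: d(CY,ET)=21, d(CY,G)=73/2, d(CY,IJ)=109/4, d(CY,V)=27/2
step 4: merge (G,V) at d=8, Q=-305/2; branch lengths G→95/12, V→1/12; new cluster GV
  updated: d(CY,GV)=21, d(ET,GV)=101/4, d(GV,IJ)=22
step 5: merge (CY,ET) at d=21, Q=-413/4; branch lengths CY→141/16, ET→195/16; new cluster CETY
  updated: d(CETY,GV)=101/8, d(CETY,IJ)=18
step 6: merge (CETY,GV) at d=101/8, Q=-421/8; branch lengths CETY→69/16, GV→133/16; new cluster CEGTVY
  updated: d(CEGTVY,IJ)=219/16
step 7: merge (CEGTVY,IJ) at d=219/16; branch lengths CEGTVY→219/32, IJ→219/32; new cluster CEGIJTVY
final tree: ((((C:51/16,Y:29/16):141/16,(E:313/20,T:-13/20):195/16):69/16,(G:95/12,V:1/12):133/16):219/32,(I:5/3,J:4/3):219/32)
total length: 1253/16

E,T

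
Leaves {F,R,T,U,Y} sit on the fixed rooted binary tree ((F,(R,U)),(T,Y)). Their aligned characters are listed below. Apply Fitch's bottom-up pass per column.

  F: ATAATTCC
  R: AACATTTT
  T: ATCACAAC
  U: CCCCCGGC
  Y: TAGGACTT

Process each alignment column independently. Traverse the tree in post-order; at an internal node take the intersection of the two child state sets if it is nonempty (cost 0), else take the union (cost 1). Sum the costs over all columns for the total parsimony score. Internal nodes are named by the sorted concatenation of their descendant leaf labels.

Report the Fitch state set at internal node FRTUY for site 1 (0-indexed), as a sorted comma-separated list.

A,T

RU@0: {A} ∪ {C} = {A,C} (union, +1)
FRU@0: {A} ∩ {A,C} = {A} (intersection, +0)
TY@0: {A} ∪ {T} = {A,T} (union, +1)
FRTUY@0: {A} ∩ {A,T} = {A} (intersection, +0)
RU@1: {A} ∪ {C} = {A,C} (union, +1)
FRU@1: {T} ∪ {A,C} = {A,C,T} (union, +1)
TY@1: {T} ∪ {A} = {A,T} (union, +1)
FRTUY@1: {A,C,T} ∩ {A,T} = {A,T} (intersection, +0)
RU@2: {C} ∩ {C} = {C} (intersection, +0)
FRU@2: {A} ∪ {C} = {A,C} (union, +1)
TY@2: {C} ∪ {G} = {C,G} (union, +1)
FRTUY@2: {A,C} ∩ {C,G} = {C} (intersection, +0)
RU@3: {A} ∪ {C} = {A,C} (union, +1)
FRU@3: {A} ∩ {A,C} = {A} (intersection, +0)
TY@3: {A} ∪ {G} = {A,G} (union, +1)
FRTUY@3: {A} ∩ {A,G} = {A} (intersection, +0)
RU@4: {T} ∪ {C} = {C,T} (union, +1)
FRU@4: {T} ∩ {C,T} = {T} (intersection, +0)
TY@4: {C} ∪ {A} = {A,C} (union, +1)
FRTUY@4: {T} ∪ {A,C} = {A,C,T} (union, +1)
RU@5: {T} ∪ {G} = {G,T} (union, +1)
FRU@5: {T} ∩ {G,T} = {T} (intersection, +0)
TY@5: {A} ∪ {C} = {A,C} (union, +1)
FRTUY@5: {T} ∪ {A,C} = {A,C,T} (union, +1)
RU@6: {T} ∪ {G} = {G,T} (union, +1)
FRU@6: {C} ∪ {G,T} = {C,G,T} (union, +1)
TY@6: {A} ∪ {T} = {A,T} (union, +1)
FRTUY@6: {C,G,T} ∩ {A,T} = {T} (intersection, +0)
RU@7: {T} ∪ {C} = {C,T} (union, +1)
FRU@7: {C} ∩ {C,T} = {C} (intersection, +0)
TY@7: {C} ∪ {T} = {C,T} (union, +1)
FRTUY@7: {C} ∩ {C,T} = {C} (intersection, +0)
per-site changes: [2, 3, 2, 2, 3, 3, 3, 2]; total = 20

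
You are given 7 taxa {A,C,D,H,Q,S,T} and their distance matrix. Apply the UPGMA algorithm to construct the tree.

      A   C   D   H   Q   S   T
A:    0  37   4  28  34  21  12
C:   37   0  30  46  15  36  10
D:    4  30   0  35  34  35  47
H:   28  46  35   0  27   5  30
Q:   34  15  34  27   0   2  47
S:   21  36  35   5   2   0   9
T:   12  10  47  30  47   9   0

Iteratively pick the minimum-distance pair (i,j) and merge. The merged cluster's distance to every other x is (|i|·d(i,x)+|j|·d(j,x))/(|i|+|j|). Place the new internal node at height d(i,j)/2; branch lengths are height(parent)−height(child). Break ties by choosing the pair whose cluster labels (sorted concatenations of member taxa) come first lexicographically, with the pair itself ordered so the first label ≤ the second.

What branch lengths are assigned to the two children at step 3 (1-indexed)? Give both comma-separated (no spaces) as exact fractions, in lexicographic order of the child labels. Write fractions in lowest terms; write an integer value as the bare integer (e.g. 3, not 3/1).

1. join Q+S (d=2) ⇒ QS; edges |Q|=1, |S|=1
  updated: d(A,QS)=55/2, d(C,QS)=51/2, d(D,QS)=69/2, d(H,QS)=16, d(QS,T)=28
2. join A+D (d=4) ⇒ AD; edges |A|=2, |D|=2
  updated: d(AD,C)=67/2, d(AD,H)=63/2, d(AD,QS)=31, d(AD,T)=59/2
3. join C+T (d=10) ⇒ CT; edges |C|=5, |T|=5
  updated: d(AD,CT)=63/2, d(CT,H)=38, d(CT,QS)=107/4
4. join H+QS (d=16) ⇒ HQS; edges |H|=8, |QS|=7
  updated: d(AD,HQS)=187/6, d(CT,HQS)=61/2
5. join CT+HQS (d=61/2) ⇒ CHQST; edges |CT|=41/4, |HQS|=29/4
  updated: d(AD,CHQST)=313/10
6. join AD+CHQST (d=313/10) ⇒ ACDHQST; edges |AD|=273/20, |CHQST|=2/5
final tree: ((A:2,D:2):273/20,((C:5,T:5):41/4,(H:8,(Q:1,S:1):7):29/4):2/5)
total length: 1251/20

5,5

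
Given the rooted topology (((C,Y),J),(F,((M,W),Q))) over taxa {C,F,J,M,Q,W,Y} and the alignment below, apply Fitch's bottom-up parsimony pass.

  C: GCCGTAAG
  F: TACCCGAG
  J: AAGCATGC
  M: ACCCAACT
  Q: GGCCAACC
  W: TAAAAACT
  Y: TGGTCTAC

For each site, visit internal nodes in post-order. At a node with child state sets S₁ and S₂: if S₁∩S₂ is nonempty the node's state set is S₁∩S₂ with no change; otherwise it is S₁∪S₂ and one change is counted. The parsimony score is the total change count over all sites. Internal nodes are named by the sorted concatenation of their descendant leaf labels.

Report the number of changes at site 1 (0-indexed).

CY@0: {G} ∪ {T} = {G,T} (union, +1)
CJY@0: {G,T} ∪ {A} = {A,G,T} (union, +1)
MW@0: {A} ∪ {T} = {A,T} (union, +1)
MQW@0: {A,T} ∪ {G} = {A,G,T} (union, +1)
FMQW@0: {T} ∩ {A,G,T} = {T} (intersection, +0)
CFJMQWY@0: {A,G,T} ∩ {T} = {T} (intersection, +0)
CY@1: {C} ∪ {G} = {C,G} (union, +1)
CJY@1: {C,G} ∪ {A} = {A,C,G} (union, +1)
MW@1: {C} ∪ {A} = {A,C} (union, +1)
MQW@1: {A,C} ∪ {G} = {A,C,G} (union, +1)
FMQW@1: {A} ∩ {A,C,G} = {A} (intersection, +0)
CFJMQWY@1: {A,C,G} ∩ {A} = {A} (intersection, +0)
CY@2: {C} ∪ {G} = {C,G} (union, +1)
CJY@2: {C,G} ∩ {G} = {G} (intersection, +0)
MW@2: {C} ∪ {A} = {A,C} (union, +1)
MQW@2: {A,C} ∩ {C} = {C} (intersection, +0)
FMQW@2: {C} ∩ {C} = {C} (intersection, +0)
CFJMQWY@2: {G} ∪ {C} = {C,G} (union, +1)
CY@3: {G} ∪ {T} = {G,T} (union, +1)
CJY@3: {G,T} ∪ {C} = {C,G,T} (union, +1)
MW@3: {C} ∪ {A} = {A,C} (union, +1)
MQW@3: {A,C} ∩ {C} = {C} (intersection, +0)
FMQW@3: {C} ∩ {C} = {C} (intersection, +0)
CFJMQWY@3: {C,G,T} ∩ {C} = {C} (intersection, +0)
CY@4: {T} ∪ {C} = {C,T} (union, +1)
CJY@4: {C,T} ∪ {A} = {A,C,T} (union, +1)
MW@4: {A} ∩ {A} = {A} (intersection, +0)
MQW@4: {A} ∩ {A} = {A} (intersection, +0)
FMQW@4: {C} ∪ {A} = {A,C} (union, +1)
CFJMQWY@4: {A,C,T} ∩ {A,C} = {A,C} (intersection, +0)
CY@5: {A} ∪ {T} = {A,T} (union, +1)
CJY@5: {A,T} ∩ {T} = {T} (intersection, +0)
MW@5: {A} ∩ {A} = {A} (intersection, +0)
MQW@5: {A} ∩ {A} = {A} (intersection, +0)
FMQW@5: {G} ∪ {A} = {A,G} (union, +1)
CFJMQWY@5: {T} ∪ {A,G} = {A,G,T} (union, +1)
CY@6: {A} ∩ {A} = {A} (intersection, +0)
CJY@6: {A} ∪ {G} = {A,G} (union, +1)
MW@6: {C} ∩ {C} = {C} (intersection, +0)
MQW@6: {C} ∩ {C} = {C} (intersection, +0)
FMQW@6: {A} ∪ {C} = {A,C} (union, +1)
CFJMQWY@6: {A,G} ∩ {A,C} = {A} (intersection, +0)
CY@7: {G} ∪ {C} = {C,G} (union, +1)
CJY@7: {C,G} ∩ {C} = {C} (intersection, +0)
MW@7: {T} ∩ {T} = {T} (intersection, +0)
MQW@7: {T} ∪ {C} = {C,T} (union, +1)
FMQW@7: {G} ∪ {C,T} = {C,G,T} (union, +1)
CFJMQWY@7: {C} ∩ {C,G,T} = {C} (intersection, +0)
per-site changes: [4, 4, 3, 3, 3, 3, 2, 3]; total = 25

4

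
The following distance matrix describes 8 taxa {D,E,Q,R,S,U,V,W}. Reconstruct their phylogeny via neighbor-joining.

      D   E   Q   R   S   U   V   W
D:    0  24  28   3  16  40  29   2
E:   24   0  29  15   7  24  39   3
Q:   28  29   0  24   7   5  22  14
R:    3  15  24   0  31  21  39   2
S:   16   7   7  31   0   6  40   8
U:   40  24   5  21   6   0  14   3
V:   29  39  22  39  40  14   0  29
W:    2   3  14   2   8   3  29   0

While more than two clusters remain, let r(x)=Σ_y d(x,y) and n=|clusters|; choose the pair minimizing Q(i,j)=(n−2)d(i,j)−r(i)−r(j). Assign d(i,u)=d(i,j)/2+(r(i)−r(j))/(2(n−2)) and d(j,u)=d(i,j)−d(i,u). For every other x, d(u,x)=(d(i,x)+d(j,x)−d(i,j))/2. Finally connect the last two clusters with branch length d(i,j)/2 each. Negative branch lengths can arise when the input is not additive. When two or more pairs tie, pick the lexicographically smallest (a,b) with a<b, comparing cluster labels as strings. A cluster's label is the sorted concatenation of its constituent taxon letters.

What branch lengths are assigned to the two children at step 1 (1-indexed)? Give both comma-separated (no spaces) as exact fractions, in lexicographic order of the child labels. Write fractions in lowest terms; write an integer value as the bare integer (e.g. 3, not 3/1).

25/12,11/12

1. join D+R (d=3, Q=-259) ⇒ DR; edges |D|=25/12, |R|=11/12
  updated: d(DR,E)=18, d(DR,Q)=49/2, d(DR,S)=22, d(DR,U)=29, d(DR,V)=65/2, d(DR,W)=1/2
2. join U+V (d=14, Q=-375/2) ⇒ UV; edges |U|=-51/20, |V|=331/20
  updated: d(DR,UV)=95/4, d(E,UV)=49/2, d(Q,UV)=13/2, d(S,UV)=16, d(UV,W)=9
3. join Q+UV (d=13/2, Q=-539/4) ⇒ QUV; edges |Q|=109/32, |UV|=99/32
  updated: d(DR,QUV)=167/8, d(E,QUV)=47/2, d(QUV,S)=33/4, d(QUV,W)=33/4
4. join QUV+S (d=33/4, Q=-651/8) ⇒ QSUV; edges |QUV|=323/48, |S|=73/48
  updated: d(DR,QSUV)=277/16, d(E,QSUV)=89/8, d(QSUV,W)=4
5. join DR+W (d=1/2, Q=-677/16) ⇒ DRW; edges |DR|=469/64, |W|=-437/64
  updated: d(DRW,E)=41/4, d(DRW,QSUV)=333/32
6. join DRW+E (d=41/4, Q=-1017/32) ⇒ DERW; edges |DRW|=305/64, |E|=351/64
  updated: d(DERW,QSUV)=361/64
7. join DERW+QSUV (d=361/64) ⇒ DEQRSUVW; edges |DERW|=361/128, |QSUV|=361/128
final tree: ((((D:25/12,R:11/12):469/64,W:-437/64):305/64,E:351/64):361/128,((Q:109/32,(U:-51/20,V:331/20):99/32):323/48,S:73/48):361/128)
total length: 3081/64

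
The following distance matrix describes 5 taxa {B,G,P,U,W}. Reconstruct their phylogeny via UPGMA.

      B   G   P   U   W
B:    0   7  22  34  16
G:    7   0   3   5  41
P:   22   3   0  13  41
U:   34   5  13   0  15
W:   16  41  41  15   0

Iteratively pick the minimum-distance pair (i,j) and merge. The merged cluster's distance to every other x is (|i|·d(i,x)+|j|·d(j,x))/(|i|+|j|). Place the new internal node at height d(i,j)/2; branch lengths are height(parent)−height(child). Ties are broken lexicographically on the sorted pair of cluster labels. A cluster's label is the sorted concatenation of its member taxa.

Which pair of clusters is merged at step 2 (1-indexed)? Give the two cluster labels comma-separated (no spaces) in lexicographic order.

iteration 1: select G,P (d=3); attach at lengths (3/2, 3/2); label the merged cluster GP
  updated: d(B,GP)=29/2, d(GP,U)=9, d(GP,W)=41
iteration 2: select GP,U (d=9); attach at lengths (3, 9/2); label the merged cluster GPU
  updated: d(B,GPU)=21, d(GPU,W)=97/3
iteration 3: select B,W (d=16); attach at lengths (8, 8); label the merged cluster BW
  updated: d(BW,GPU)=80/3
iteration 4: select BW,GPU (d=80/3); attach at lengths (16/3, 53/6); label the merged cluster BGPUW
final tree: ((B:8,W:8):16/3,((G:3/2,P:3/2):3,U:9/2):53/6)
total length: 122/3

GP,U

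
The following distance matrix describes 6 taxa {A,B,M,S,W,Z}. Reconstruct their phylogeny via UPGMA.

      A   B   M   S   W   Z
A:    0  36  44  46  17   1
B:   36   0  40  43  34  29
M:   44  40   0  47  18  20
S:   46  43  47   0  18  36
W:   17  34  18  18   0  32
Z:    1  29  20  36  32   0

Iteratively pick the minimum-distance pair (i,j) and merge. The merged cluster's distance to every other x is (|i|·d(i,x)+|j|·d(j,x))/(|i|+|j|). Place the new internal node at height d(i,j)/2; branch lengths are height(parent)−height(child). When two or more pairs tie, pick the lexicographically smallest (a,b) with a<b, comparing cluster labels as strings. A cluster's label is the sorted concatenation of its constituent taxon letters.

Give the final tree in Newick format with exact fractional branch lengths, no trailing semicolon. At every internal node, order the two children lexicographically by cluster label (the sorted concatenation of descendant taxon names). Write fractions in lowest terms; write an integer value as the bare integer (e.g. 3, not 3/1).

((((A:1/2,Z:1/2):109/8,(M:9,W:9):41/8):13/4,B:139/8):13/8,S:19)

iteration 1: select A,Z (d=1); attach at lengths (1/2, 1/2); label the merged cluster AZ
  updated: d(AZ,B)=65/2, d(AZ,M)=32, d(AZ,S)=41, d(AZ,W)=49/2
iteration 2: select M,W (d=18); attach at lengths (9, 9); label the merged cluster MW
  updated: d(AZ,MW)=113/4, d(B,MW)=37, d(MW,S)=65/2
iteration 3: select AZ,MW (d=113/4); attach at lengths (109/8, 41/8); label the merged cluster AMWZ
  updated: d(AMWZ,B)=139/4, d(AMWZ,S)=147/4
iteration 4: select AMWZ,B (d=139/4); attach at lengths (13/4, 139/8); label the merged cluster ABMWZ
  updated: d(ABMWZ,S)=38
iteration 5: select ABMWZ,S (d=38); attach at lengths (13/8, 19); label the merged cluster ABMSWZ
final tree: ((((A:1/2,Z:1/2):109/8,(M:9,W:9):41/8):13/4,B:139/8):13/8,S:19)
total length: 79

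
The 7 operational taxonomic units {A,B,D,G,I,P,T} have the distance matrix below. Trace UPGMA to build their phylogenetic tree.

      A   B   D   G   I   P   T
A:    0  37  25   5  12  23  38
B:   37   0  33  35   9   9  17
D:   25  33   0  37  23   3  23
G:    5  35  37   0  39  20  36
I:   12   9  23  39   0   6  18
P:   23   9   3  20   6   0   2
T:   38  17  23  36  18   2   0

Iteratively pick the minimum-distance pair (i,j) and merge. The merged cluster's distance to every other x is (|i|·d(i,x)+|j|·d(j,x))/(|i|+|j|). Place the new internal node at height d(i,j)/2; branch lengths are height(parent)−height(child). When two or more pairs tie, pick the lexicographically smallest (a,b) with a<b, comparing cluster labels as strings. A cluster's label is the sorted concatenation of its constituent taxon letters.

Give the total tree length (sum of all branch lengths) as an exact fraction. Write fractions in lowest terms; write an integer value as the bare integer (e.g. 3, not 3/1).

547/10

step 1: merge (P,T) at d=2; branch lengths P→1, T→1; new cluster PT
  updated: d(A,PT)=61/2, d(B,PT)=13, d(D,PT)=13, d(G,PT)=28, d(I,PT)=12
step 2: merge (A,G) at d=5; branch lengths A→5/2, G→5/2; new cluster AG
  updated: d(AG,B)=36, d(AG,D)=31, d(AG,I)=51/2, d(AG,PT)=117/4
step 3: merge (B,I) at d=9; branch lengths B→9/2, I→9/2; new cluster BI
  updated: d(AG,BI)=123/4, d(BI,D)=28, d(BI,PT)=25/2
step 4: merge (BI,PT) at d=25/2; branch lengths BI→7/4, PT→21/4; new cluster BIPT
  updated: d(AG,BIPT)=30, d(BIPT,D)=41/2
step 5: merge (BIPT,D) at d=41/2; branch lengths BIPT→4, D→41/4; new cluster BDIPT
  updated: d(AG,BDIPT)=151/5
step 6: merge (AG,BDIPT) at d=151/5; branch lengths AG→63/5, BDIPT→97/20; new cluster ABDGIPT
final tree: ((A:5/2,G:5/2):63/5,(((B:9/2,I:9/2):7/4,(P:1,T:1):21/4):4,D:41/4):97/20)
total length: 547/10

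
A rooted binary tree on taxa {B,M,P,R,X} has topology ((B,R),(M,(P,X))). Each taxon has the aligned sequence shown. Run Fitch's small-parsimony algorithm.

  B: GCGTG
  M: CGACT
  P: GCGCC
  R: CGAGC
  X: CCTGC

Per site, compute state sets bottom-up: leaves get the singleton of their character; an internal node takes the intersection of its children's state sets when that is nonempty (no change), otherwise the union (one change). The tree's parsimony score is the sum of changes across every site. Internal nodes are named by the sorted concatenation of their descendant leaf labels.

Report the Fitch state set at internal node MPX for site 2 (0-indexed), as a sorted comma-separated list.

[col 0] BR: children B:{G}, R:{C} ∪→ {C,G}; cost 1
[col 0] PX: children P:{G}, X:{C} ∪→ {C,G}; cost 1
[col 0] MPX: children M:{C}, PX:{C,G} ∩→ {C}; cost 0
[col 0] BMPRX: children BR:{C,G}, MPX:{C} ∩→ {C}; cost 0
[col 1] BR: children B:{C}, R:{G} ∪→ {C,G}; cost 1
[col 1] PX: children P:{C}, X:{C} ∩→ {C}; cost 0
[col 1] MPX: children M:{G}, PX:{C} ∪→ {C,G}; cost 1
[col 1] BMPRX: children BR:{C,G}, MPX:{C,G} ∩→ {C,G}; cost 0
[col 2] BR: children B:{G}, R:{A} ∪→ {A,G}; cost 1
[col 2] PX: children P:{G}, X:{T} ∪→ {G,T}; cost 1
[col 2] MPX: children M:{A}, PX:{G,T} ∪→ {A,G,T}; cost 1
[col 2] BMPRX: children BR:{A,G}, MPX:{A,G,T} ∩→ {A,G}; cost 0
[col 3] BR: children B:{T}, R:{G} ∪→ {G,T}; cost 1
[col 3] PX: children P:{C}, X:{G} ∪→ {C,G}; cost 1
[col 3] MPX: children M:{C}, PX:{C,G} ∩→ {C}; cost 0
[col 3] BMPRX: children BR:{G,T}, MPX:{C} ∪→ {C,G,T}; cost 1
[col 4] BR: children B:{G}, R:{C} ∪→ {C,G}; cost 1
[col 4] PX: children P:{C}, X:{C} ∩→ {C}; cost 0
[col 4] MPX: children M:{T}, PX:{C} ∪→ {C,T}; cost 1
[col 4] BMPRX: children BR:{C,G}, MPX:{C,T} ∩→ {C}; cost 0
per-site changes: [2, 2, 3, 3, 2]; total = 12

A,G,T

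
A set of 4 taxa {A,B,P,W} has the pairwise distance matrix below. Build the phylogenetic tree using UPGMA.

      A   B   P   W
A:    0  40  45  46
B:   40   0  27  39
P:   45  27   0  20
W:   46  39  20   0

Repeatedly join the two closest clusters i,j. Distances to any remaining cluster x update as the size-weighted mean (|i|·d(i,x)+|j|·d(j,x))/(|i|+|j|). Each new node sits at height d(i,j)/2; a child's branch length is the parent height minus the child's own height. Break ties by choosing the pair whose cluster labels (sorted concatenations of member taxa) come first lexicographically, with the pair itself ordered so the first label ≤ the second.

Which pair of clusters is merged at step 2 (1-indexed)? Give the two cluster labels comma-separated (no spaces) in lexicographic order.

B,PW

1. join P+W (d=20) ⇒ PW; edges |P|=10, |W|=10
  updated: d(A,PW)=91/2, d(B,PW)=33
2. join B+PW (d=33) ⇒ BPW; edges |B|=33/2, |PW|=13/2
  updated: d(A,BPW)=131/3
3. join A+BPW (d=131/3) ⇒ ABPW; edges |A|=131/6, |BPW|=16/3
final tree: (A:131/6,(B:33/2,(P:10,W:10):13/2):16/3)
total length: 421/6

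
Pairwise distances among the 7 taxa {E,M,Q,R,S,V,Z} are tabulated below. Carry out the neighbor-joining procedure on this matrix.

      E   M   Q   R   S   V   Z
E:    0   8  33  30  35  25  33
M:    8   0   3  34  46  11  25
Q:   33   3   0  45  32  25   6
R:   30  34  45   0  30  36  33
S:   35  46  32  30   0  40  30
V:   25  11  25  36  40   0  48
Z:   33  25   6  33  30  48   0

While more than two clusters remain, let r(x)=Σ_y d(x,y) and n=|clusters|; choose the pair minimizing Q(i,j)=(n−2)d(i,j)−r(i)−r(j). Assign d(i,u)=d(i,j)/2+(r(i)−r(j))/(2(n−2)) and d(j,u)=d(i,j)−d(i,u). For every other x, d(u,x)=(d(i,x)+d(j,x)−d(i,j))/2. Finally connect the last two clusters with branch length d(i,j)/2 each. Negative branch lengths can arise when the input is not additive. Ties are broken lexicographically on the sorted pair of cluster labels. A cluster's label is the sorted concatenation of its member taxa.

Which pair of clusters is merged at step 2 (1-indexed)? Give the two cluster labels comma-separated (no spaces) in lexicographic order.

R,S

1. join Q+Z (d=6, Q=-289) ⇒ QZ; edges |Q|=-1/10, |Z|=61/10
  updated: d(E,QZ)=30, d(M,QZ)=11, d(QZ,R)=36, d(QZ,S)=28, d(QZ,V)=67/2
2. join R+S (d=30, Q=-225) ⇒ RS; edges |R|=107/8, |S|=133/8
  updated: d(E,RS)=35/2, d(M,RS)=25, d(QZ,RS)=17, d(RS,V)=23
3. join QZ+RS (d=17, Q=-123) ⇒ QRSZ; edges |QZ|=10, |RS|=7
  updated: d(E,QRSZ)=61/4, d(M,QRSZ)=19/2, d(QRSZ,V)=79/4
4. join E+QRSZ (d=61/4, Q=-249/4) ⇒ EQRSZ; edges |E|=137/16, |QRSZ|=107/16
  updated: d(EQRSZ,M)=9/8, d(EQRSZ,V)=59/4
5. join EQRSZ+M (d=9/8, Q=-215/8) ⇒ EMQRSZ; edges |EQRSZ|=39/16, |M|=-21/16
  updated: d(EMQRSZ,V)=197/16
6. join EMQRSZ+V (d=197/16) ⇒ EMQRSVZ; edges |EMQRSZ|=197/32, |V|=197/32
final tree: (((E:137/16,((Q:-1/10,Z:61/10):10,(R:107/8,S:133/8):7):107/16):39/16,M:-21/16):197/32,V:197/32)
total length: 1307/16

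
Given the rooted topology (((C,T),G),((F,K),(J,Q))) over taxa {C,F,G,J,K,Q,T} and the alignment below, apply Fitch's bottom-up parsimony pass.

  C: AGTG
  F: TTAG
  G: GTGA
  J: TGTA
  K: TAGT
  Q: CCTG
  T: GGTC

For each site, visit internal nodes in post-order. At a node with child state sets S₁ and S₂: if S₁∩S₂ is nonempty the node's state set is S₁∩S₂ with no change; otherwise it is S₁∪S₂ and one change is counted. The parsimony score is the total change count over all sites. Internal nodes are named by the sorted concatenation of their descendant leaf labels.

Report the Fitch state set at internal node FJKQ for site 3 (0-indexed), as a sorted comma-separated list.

CT@0: {A} ∪ {G} = {A,G} (union, +1)
CGT@0: {A,G} ∩ {G} = {G} (intersection, +0)
FK@0: {T} ∩ {T} = {T} (intersection, +0)
JQ@0: {T} ∪ {C} = {C,T} (union, +1)
FJKQ@0: {T} ∩ {C,T} = {T} (intersection, +0)
CFGJKQT@0: {G} ∪ {T} = {G,T} (union, +1)
CT@1: {G} ∩ {G} = {G} (intersection, +0)
CGT@1: {G} ∪ {T} = {G,T} (union, +1)
FK@1: {T} ∪ {A} = {A,T} (union, +1)
JQ@1: {G} ∪ {C} = {C,G} (union, +1)
FJKQ@1: {A,T} ∪ {C,G} = {A,C,G,T} (union, +1)
CFGJKQT@1: {G,T} ∩ {A,C,G,T} = {G,T} (intersection, +0)
CT@2: {T} ∩ {T} = {T} (intersection, +0)
CGT@2: {T} ∪ {G} = {G,T} (union, +1)
FK@2: {A} ∪ {G} = {A,G} (union, +1)
JQ@2: {T} ∩ {T} = {T} (intersection, +0)
FJKQ@2: {A,G} ∪ {T} = {A,G,T} (union, +1)
CFGJKQT@2: {G,T} ∩ {A,G,T} = {G,T} (intersection, +0)
CT@3: {G} ∪ {C} = {C,G} (union, +1)
CGT@3: {C,G} ∪ {A} = {A,C,G} (union, +1)
FK@3: {G} ∪ {T} = {G,T} (union, +1)
JQ@3: {A} ∪ {G} = {A,G} (union, +1)
FJKQ@3: {G,T} ∩ {A,G} = {G} (intersection, +0)
CFGJKQT@3: {A,C,G} ∩ {G} = {G} (intersection, +0)
per-site changes: [3, 4, 3, 4]; total = 14

G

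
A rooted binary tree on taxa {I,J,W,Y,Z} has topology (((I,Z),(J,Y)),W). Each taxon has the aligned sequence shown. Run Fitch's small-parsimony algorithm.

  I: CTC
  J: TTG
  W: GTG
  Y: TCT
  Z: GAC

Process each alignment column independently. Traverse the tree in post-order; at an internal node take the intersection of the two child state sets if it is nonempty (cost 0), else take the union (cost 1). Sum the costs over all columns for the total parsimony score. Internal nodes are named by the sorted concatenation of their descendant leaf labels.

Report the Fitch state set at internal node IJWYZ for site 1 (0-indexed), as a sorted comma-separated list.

T

[col 0] IZ: children I:{C}, Z:{G} ∪→ {C,G}; cost 1
[col 0] JY: children J:{T}, Y:{T} ∩→ {T}; cost 0
[col 0] IJYZ: children IZ:{C,G}, JY:{T} ∪→ {C,G,T}; cost 1
[col 0] IJWYZ: children IJYZ:{C,G,T}, W:{G} ∩→ {G}; cost 0
[col 1] IZ: children I:{T}, Z:{A} ∪→ {A,T}; cost 1
[col 1] JY: children J:{T}, Y:{C} ∪→ {C,T}; cost 1
[col 1] IJYZ: children IZ:{A,T}, JY:{C,T} ∩→ {T}; cost 0
[col 1] IJWYZ: children IJYZ:{T}, W:{T} ∩→ {T}; cost 0
[col 2] IZ: children I:{C}, Z:{C} ∩→ {C}; cost 0
[col 2] JY: children J:{G}, Y:{T} ∪→ {G,T}; cost 1
[col 2] IJYZ: children IZ:{C}, JY:{G,T} ∪→ {C,G,T}; cost 1
[col 2] IJWYZ: children IJYZ:{C,G,T}, W:{G} ∩→ {G}; cost 0
per-site changes: [2, 2, 2]; total = 6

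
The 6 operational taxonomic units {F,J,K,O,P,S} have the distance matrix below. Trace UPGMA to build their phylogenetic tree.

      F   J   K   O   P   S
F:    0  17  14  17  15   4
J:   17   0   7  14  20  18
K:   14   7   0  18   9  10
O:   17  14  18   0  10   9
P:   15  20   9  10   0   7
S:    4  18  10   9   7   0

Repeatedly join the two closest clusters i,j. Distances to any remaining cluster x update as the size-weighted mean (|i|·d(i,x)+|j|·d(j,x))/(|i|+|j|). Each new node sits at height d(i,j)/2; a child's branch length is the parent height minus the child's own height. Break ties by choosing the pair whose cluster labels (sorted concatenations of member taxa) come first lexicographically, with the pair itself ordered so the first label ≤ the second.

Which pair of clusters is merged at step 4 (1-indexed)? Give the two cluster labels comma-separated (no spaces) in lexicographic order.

step 1: merge (F,S) at d=4; branch lengths F→2, S→2; new cluster FS
  updated: d(FS,J)=35/2, d(FS,K)=12, d(FS,O)=13, d(FS,P)=11
step 2: merge (J,K) at d=7; branch lengths J→7/2, K→7/2; new cluster JK
  updated: d(FS,JK)=59/4, d(JK,O)=16, d(JK,P)=29/2
step 3: merge (O,P) at d=10; branch lengths O→5, P→5; new cluster OP
  updated: d(FS,OP)=12, d(JK,OP)=61/4
step 4: merge (FS,OP) at d=12; branch lengths FS→4, OP→1; new cluster FOPS
  updated: d(FOPS,JK)=15
step 5: merge (FOPS,JK) at d=15; branch lengths FOPS→3/2, JK→4; new cluster FJKOPS
final tree: (((F:2,S:2):4,(O:5,P:5):1):3/2,(J:7/2,K:7/2):4)
total length: 63/2

FS,OP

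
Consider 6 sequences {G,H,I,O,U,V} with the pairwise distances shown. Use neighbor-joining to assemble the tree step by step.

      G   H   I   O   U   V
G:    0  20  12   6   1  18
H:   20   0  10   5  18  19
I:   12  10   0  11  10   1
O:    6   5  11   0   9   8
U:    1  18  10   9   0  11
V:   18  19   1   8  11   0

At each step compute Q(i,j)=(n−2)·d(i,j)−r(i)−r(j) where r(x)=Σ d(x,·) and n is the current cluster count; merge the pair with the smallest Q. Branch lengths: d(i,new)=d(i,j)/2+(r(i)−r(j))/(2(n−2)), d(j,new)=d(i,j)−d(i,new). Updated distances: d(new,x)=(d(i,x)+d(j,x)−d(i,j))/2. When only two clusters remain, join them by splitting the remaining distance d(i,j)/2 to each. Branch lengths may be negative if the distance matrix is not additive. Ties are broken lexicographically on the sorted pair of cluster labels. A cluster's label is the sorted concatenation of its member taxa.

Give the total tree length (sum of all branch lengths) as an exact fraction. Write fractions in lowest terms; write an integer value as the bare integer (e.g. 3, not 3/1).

45/2

1. join G+U (d=1, Q=-102) ⇒ GU; edges |G|=3/2, |U|=-1/2
  updated: d(GU,H)=37/2, d(GU,I)=21/2, d(GU,O)=7, d(GU,V)=14
2. join I+V (d=1, Q=-143/2) ⇒ IV; edges |I|=-13/12, |V|=25/12
  updated: d(GU,IV)=47/4, d(H,IV)=14, d(IV,O)=9
3. join GU+IV (d=47/4, Q=-97/2) ⇒ GIUV; edges |GU|=13/2, |IV|=21/4
  updated: d(GIUV,H)=83/8, d(GIUV,O)=17/8
4. join GIUV+H (d=83/8, Q=-35/2) ⇒ GHIUV; edges |GIUV|=15/4, |H|=53/8
  updated: d(GHIUV,O)=-13/8
5. join GHIUV+O (d=-13/8) ⇒ GHIOUV; edges |GHIUV|=-13/16, |O|=-13/16
final tree: ((((G:3/2,U:-1/2):13/2,(I:-13/12,V:25/12):21/4):15/4,H:53/8):-13/16,O:-13/16)
total length: 45/2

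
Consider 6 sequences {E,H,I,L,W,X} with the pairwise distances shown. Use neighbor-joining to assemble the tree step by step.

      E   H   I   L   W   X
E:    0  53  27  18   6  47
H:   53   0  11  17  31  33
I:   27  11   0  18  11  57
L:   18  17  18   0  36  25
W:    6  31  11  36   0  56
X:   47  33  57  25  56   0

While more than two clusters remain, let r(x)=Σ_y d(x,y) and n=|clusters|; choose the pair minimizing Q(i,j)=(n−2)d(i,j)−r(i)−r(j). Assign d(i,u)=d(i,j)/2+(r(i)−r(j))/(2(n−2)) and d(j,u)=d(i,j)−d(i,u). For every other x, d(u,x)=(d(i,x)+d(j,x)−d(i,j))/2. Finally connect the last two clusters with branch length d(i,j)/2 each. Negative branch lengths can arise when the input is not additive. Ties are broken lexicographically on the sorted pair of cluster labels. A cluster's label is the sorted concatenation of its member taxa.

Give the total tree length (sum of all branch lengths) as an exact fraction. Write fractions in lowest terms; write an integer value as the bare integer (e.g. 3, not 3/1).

1119/16

step 1: merge (E,W) at d=6, Q=-267; branch lengths E→35/8, W→13/8; new cluster EW
  updated: d(EW,H)=39, d(EW,I)=16, d(EW,L)=24, d(EW,X)=97/2
step 2: merge (EW,I) at d=16, Q=-363/2; branch lengths EW→49/4, I→15/4; new cluster EIW
  updated: d(EIW,H)=17, d(EIW,L)=13, d(EIW,X)=179/4
step 3: merge (EIW,H) at d=17, Q=-431/4; branch lengths EIW→167/16, H→105/16; new cluster EHIW
  updated: d(EHIW,L)=13/2, d(EHIW,X)=243/8
step 4: merge (EHIW,L) at d=13/2, Q=-495/8; branch lengths EHIW→95/16, L→9/16; new cluster EHILW
  updated: d(EHILW,X)=391/16
step 5: merge (EHILW,X) at d=391/16; branch lengths EHILW→391/32, X→391/32; new cluster EHILWX
final tree: (((((E:35/8,W:13/8):49/4,I:15/4):167/16,H:105/16):95/16,L:9/16):391/32,X:391/32)
total length: 1119/16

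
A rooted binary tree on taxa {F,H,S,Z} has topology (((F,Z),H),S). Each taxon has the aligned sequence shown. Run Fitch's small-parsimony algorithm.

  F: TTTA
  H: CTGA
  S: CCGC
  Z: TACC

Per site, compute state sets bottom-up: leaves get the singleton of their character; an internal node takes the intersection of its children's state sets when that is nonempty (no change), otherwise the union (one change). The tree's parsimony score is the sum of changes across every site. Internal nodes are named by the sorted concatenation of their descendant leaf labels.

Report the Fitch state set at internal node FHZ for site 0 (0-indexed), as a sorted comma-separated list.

[col 0] FZ: children F:{T}, Z:{T} ∩→ {T}; cost 0
[col 0] FHZ: children FZ:{T}, H:{C} ∪→ {C,T}; cost 1
[col 0] FHSZ: children FHZ:{C,T}, S:{C} ∩→ {C}; cost 0
[col 1] FZ: children F:{T}, Z:{A} ∪→ {A,T}; cost 1
[col 1] FHZ: children FZ:{A,T}, H:{T} ∩→ {T}; cost 0
[col 1] FHSZ: children FHZ:{T}, S:{C} ∪→ {C,T}; cost 1
[col 2] FZ: children F:{T}, Z:{C} ∪→ {C,T}; cost 1
[col 2] FHZ: children FZ:{C,T}, H:{G} ∪→ {C,G,T}; cost 1
[col 2] FHSZ: children FHZ:{C,G,T}, S:{G} ∩→ {G}; cost 0
[col 3] FZ: children F:{A}, Z:{C} ∪→ {A,C}; cost 1
[col 3] FHZ: children FZ:{A,C}, H:{A} ∩→ {A}; cost 0
[col 3] FHSZ: children FHZ:{A}, S:{C} ∪→ {A,C}; cost 1
per-site changes: [1, 2, 2, 2]; total = 7

C,T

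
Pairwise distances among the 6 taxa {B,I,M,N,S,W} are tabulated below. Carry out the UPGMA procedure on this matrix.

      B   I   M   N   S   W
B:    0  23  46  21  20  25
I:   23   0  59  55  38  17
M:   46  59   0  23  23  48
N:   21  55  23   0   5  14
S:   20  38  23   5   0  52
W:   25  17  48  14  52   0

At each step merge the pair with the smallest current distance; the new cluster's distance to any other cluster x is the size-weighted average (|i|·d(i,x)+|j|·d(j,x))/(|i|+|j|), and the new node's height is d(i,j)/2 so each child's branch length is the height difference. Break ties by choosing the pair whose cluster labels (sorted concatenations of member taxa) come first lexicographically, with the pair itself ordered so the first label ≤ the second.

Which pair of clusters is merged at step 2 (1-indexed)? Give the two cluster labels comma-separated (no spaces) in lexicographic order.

step 1: merge (N,S) at d=5; branch lengths N→5/2, S→5/2; new cluster NS
  updated: d(B,NS)=41/2, d(I,NS)=93/2, d(M,NS)=23, d(NS,W)=33
step 2: merge (I,W) at d=17; branch lengths I→17/2, W→17/2; new cluster IW
  updated: d(B,IW)=24, d(IW,M)=107/2, d(IW,NS)=159/4
step 3: merge (B,NS) at d=41/2; branch lengths B→41/4, NS→31/4; new cluster BNS
  updated: d(BNS,IW)=69/2, d(BNS,M)=92/3
step 4: merge (BNS,M) at d=92/3; branch lengths BNS→61/12, M→46/3; new cluster BMNS
  updated: d(BMNS,IW)=157/4
step 5: merge (BMNS,IW) at d=157/4; branch lengths BMNS→103/24, IW→89/8; new cluster BIMNSW
final tree: (((B:41/4,(N:5/2,S:5/2):31/4):61/12,M:46/3):103/24,(I:17/2,W:17/2):89/8)
total length: 455/6

I,W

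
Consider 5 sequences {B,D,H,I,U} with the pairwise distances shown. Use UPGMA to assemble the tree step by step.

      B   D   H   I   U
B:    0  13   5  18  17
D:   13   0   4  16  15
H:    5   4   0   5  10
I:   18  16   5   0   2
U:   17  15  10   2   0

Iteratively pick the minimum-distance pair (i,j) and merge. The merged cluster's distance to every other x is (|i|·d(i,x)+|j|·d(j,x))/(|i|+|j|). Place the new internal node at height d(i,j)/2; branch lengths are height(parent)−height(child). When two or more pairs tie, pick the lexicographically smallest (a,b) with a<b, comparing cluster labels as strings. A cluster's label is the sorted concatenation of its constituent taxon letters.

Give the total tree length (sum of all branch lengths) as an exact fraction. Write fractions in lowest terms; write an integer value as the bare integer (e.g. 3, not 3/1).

iteration 1: select I,U (d=2); attach at lengths (1, 1); label the merged cluster IU
  updated: d(B,IU)=35/2, d(D,IU)=31/2, d(H,IU)=15/2
iteration 2: select D,H (d=4); attach at lengths (2, 2); label the merged cluster DH
  updated: d(B,DH)=9, d(DH,IU)=23/2
iteration 3: select B,DH (d=9); attach at lengths (9/2, 5/2); label the merged cluster BDH
  updated: d(BDH,IU)=27/2
iteration 4: select BDH,IU (d=27/2); attach at lengths (9/4, 23/4); label the merged cluster BDHIU
final tree: ((B:9/2,(D:2,H:2):5/2):9/4,(I:1,U:1):23/4)
total length: 21

21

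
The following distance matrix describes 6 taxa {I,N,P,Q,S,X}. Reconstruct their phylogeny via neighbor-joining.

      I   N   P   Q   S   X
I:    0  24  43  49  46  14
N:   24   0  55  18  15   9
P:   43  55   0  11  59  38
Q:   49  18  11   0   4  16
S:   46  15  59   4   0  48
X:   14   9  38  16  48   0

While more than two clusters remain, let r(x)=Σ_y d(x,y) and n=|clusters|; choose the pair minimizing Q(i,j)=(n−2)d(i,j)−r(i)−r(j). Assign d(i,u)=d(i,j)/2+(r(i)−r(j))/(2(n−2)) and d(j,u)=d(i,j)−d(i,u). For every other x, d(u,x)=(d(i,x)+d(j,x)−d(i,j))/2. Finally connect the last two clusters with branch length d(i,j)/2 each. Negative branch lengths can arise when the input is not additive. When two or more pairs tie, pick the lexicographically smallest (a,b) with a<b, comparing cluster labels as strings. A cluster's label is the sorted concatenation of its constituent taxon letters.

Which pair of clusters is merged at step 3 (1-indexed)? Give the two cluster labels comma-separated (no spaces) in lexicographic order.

step 1: merge (P,Q) at d=11, Q=-260; branch lengths P→19, Q→-8; new cluster PQ
  updated: d(I,PQ)=81/2, d(N,PQ)=31, d(PQ,S)=26, d(PQ,X)=43/2
step 2: merge (PQ,S) at d=26, Q=-176; branch lengths PQ→31/3, S→47/3; new cluster PQS
  updated: d(I,PQS)=121/4, d(N,PQS)=10, d(PQS,X)=87/4
step 3: merge (I,X) at d=14, Q=-85; branch lengths I→103/8, X→9/8; new cluster IX
  updated: d(IX,N)=19/2, d(IX,PQS)=19
step 4: merge (IX,N) at d=19/2, Q=-77/2; branch lengths IX→37/4, N→1/4; new cluster INX
  updated: d(INX,PQS)=39/4
step 5: merge (INX,PQS) at d=39/4; branch lengths INX→39/8, PQS→39/8; new cluster INPQSX
final tree: (((I:103/8,X:9/8):37/4,N:1/4):39/8,((P:19,Q:-8):31/3,S:47/3):39/8)
total length: 281/4

I,X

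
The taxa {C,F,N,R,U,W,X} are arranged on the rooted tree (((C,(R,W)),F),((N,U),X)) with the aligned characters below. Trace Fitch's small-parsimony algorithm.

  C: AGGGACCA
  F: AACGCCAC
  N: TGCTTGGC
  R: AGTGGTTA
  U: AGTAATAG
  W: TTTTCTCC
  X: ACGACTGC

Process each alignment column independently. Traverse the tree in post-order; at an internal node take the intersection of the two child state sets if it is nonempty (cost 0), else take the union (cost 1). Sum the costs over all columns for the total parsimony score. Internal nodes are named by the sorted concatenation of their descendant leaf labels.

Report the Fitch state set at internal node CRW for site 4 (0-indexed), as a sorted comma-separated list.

site 0, node RW: R={A} ∪ W={T} → {A,T} (+1)
site 0, node CRW: C={A} ∩ RW={A,T} → {A} (+0)
site 0, node CFRW: CRW={A} ∩ F={A} → {A} (+0)
site 0, node NU: N={T} ∪ U={A} → {A,T} (+1)
site 0, node NUX: NU={A,T} ∩ X={A} → {A} (+0)
site 0, node CFNRUWX: CFRW={A} ∩ NUX={A} → {A} (+0)
site 1, node RW: R={G} ∪ W={T} → {G,T} (+1)
site 1, node CRW: C={G} ∩ RW={G,T} → {G} (+0)
site 1, node CFRW: CRW={G} ∪ F={A} → {A,G} (+1)
site 1, node NU: N={G} ∩ U={G} → {G} (+0)
site 1, node NUX: NU={G} ∪ X={C} → {C,G} (+1)
site 1, node CFNRUWX: CFRW={A,G} ∩ NUX={C,G} → {G} (+0)
site 2, node RW: R={T} ∩ W={T} → {T} (+0)
site 2, node CRW: C={G} ∪ RW={T} → {G,T} (+1)
site 2, node CFRW: CRW={G,T} ∪ F={C} → {C,G,T} (+1)
site 2, node NU: N={C} ∪ U={T} → {C,T} (+1)
site 2, node NUX: NU={C,T} ∪ X={G} → {C,G,T} (+1)
site 2, node CFNRUWX: CFRW={C,G,T} ∩ NUX={C,G,T} → {C,G,T} (+0)
site 3, node RW: R={G} ∪ W={T} → {G,T} (+1)
site 3, node CRW: C={G} ∩ RW={G,T} → {G} (+0)
site 3, node CFRW: CRW={G} ∩ F={G} → {G} (+0)
site 3, node NU: N={T} ∪ U={A} → {A,T} (+1)
site 3, node NUX: NU={A,T} ∩ X={A} → {A} (+0)
site 3, node CFNRUWX: CFRW={G} ∪ NUX={A} → {A,G} (+1)
site 4, node RW: R={G} ∪ W={C} → {C,G} (+1)
site 4, node CRW: C={A} ∪ RW={C,G} → {A,C,G} (+1)
site 4, node CFRW: CRW={A,C,G} ∩ F={C} → {C} (+0)
site 4, node NU: N={T} ∪ U={A} → {A,T} (+1)
site 4, node NUX: NU={A,T} ∪ X={C} → {A,C,T} (+1)
site 4, node CFNRUWX: CFRW={C} ∩ NUX={A,C,T} → {C} (+0)
site 5, node RW: R={T} ∩ W={T} → {T} (+0)
site 5, node CRW: C={C} ∪ RW={T} → {C,T} (+1)
site 5, node CFRW: CRW={C,T} ∩ F={C} → {C} (+0)
site 5, node NU: N={G} ∪ U={T} → {G,T} (+1)
site 5, node NUX: NU={G,T} ∩ X={T} → {T} (+0)
site 5, node CFNRUWX: CFRW={C} ∪ NUX={T} → {C,T} (+1)
site 6, node RW: R={T} ∪ W={C} → {C,T} (+1)
site 6, node CRW: C={C} ∩ RW={C,T} → {C} (+0)
site 6, node CFRW: CRW={C} ∪ F={A} → {A,C} (+1)
site 6, node NU: N={G} ∪ U={A} → {A,G} (+1)
site 6, node NUX: NU={A,G} ∩ X={G} → {G} (+0)
site 6, node CFNRUWX: CFRW={A,C} ∪ NUX={G} → {A,C,G} (+1)
site 7, node RW: R={A} ∪ W={C} → {A,C} (+1)
site 7, node CRW: C={A} ∩ RW={A,C} → {A} (+0)
site 7, node CFRW: CRW={A} ∪ F={C} → {A,C} (+1)
site 7, node NU: N={C} ∪ U={G} → {C,G} (+1)
site 7, node NUX: NU={C,G} ∩ X={C} → {C} (+0)
site 7, node CFNRUWX: CFRW={A,C} ∩ NUX={C} → {C} (+0)
per-site changes: [2, 3, 4, 3, 4, 3, 4, 3]; total = 26

A,C,G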